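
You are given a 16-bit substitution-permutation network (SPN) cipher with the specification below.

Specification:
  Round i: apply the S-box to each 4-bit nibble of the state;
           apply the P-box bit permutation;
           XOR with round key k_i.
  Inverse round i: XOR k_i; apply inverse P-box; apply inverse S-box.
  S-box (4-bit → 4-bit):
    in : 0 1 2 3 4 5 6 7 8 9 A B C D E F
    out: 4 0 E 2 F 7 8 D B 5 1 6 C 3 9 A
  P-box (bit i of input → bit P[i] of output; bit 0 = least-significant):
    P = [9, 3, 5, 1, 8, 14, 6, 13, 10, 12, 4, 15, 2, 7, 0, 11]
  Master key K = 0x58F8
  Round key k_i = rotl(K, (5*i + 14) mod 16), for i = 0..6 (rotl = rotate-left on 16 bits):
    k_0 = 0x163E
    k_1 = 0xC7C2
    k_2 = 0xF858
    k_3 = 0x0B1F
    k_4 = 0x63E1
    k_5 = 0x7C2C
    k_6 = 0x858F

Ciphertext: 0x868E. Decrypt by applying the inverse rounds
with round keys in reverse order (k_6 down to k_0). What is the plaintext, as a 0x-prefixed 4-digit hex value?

s_0 = ciphertext = 0x868E
s_1 = InvRound(s_0, k_6) = 0x01AA
s_2 = InvRound(s_1, k_5) = 0x8D86
s_3 = InvRound(s_2, k_4) = 0x7E27
s_4 = InvRound(s_3, k_3) = 0x158B
s_5 = InvRound(s_4, k_2) = 0x2746
s_6 = InvRound(s_5, k_1) = 0xD6F1
s_7 = InvRound(s_6, k_0) = 0x56BF

0x56BF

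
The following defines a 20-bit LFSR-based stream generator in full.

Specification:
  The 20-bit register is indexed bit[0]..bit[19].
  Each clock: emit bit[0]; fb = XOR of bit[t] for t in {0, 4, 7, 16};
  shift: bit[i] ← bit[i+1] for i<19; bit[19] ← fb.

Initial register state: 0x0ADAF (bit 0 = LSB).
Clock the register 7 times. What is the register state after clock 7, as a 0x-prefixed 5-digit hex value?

0x9C15B

reg_0 = 0x0ADAF
clock 1: out=1, reg = 0x056D7
clock 2: out=1, reg = 0x82B6B
clock 3: out=1, reg = 0xC15B5
clock 4: out=1, reg = 0xE0ADA
clock 5: out=0, reg = 0x7056D
clock 6: out=1, reg = 0x382B6
clock 7: out=0, reg = 0x9C15B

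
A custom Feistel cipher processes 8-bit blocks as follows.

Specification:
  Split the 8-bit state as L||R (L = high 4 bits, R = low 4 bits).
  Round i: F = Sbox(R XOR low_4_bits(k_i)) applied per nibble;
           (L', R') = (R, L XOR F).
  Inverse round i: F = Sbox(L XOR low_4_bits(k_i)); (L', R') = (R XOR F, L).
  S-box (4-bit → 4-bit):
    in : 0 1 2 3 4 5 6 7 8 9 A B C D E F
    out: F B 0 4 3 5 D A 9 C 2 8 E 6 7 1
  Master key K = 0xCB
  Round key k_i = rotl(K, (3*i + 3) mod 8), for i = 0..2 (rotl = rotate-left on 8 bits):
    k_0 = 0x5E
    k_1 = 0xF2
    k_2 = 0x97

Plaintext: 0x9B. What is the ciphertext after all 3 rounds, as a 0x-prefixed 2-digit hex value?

0xC4

s_0 = plaintext = 0x9B
s_1 = Round(s_0, k_0) = 0xBC
s_2 = Round(s_1, k_1) = 0xCC
s_3 = Round(s_2, k_2) = 0xC4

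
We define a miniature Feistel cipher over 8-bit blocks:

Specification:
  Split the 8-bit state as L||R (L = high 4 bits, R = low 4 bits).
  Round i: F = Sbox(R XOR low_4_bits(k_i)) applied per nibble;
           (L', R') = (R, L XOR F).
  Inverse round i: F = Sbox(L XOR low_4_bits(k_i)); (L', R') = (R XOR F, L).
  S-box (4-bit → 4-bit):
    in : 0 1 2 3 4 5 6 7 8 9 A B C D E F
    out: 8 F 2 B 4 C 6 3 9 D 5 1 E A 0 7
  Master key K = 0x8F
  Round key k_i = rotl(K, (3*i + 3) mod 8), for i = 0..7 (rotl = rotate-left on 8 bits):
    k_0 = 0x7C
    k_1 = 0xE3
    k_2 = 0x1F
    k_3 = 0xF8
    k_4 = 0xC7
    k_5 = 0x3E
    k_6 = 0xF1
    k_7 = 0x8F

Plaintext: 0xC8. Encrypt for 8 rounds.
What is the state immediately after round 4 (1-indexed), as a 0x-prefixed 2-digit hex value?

s_0 = plaintext = 0xC8
s_1 = Round(s_0, k_0) = 0x88
s_2 = Round(s_1, k_1) = 0x89
s_3 = Round(s_2, k_2) = 0x9E
s_4 = Round(s_3, k_3) = 0xEF
s_5 = Round(s_4, k_4) = 0xF7
s_6 = Round(s_5, k_5) = 0x72
s_7 = Round(s_6, k_6) = 0x2C
s_8 = Round(s_7, k_7) = 0xC9

0xEF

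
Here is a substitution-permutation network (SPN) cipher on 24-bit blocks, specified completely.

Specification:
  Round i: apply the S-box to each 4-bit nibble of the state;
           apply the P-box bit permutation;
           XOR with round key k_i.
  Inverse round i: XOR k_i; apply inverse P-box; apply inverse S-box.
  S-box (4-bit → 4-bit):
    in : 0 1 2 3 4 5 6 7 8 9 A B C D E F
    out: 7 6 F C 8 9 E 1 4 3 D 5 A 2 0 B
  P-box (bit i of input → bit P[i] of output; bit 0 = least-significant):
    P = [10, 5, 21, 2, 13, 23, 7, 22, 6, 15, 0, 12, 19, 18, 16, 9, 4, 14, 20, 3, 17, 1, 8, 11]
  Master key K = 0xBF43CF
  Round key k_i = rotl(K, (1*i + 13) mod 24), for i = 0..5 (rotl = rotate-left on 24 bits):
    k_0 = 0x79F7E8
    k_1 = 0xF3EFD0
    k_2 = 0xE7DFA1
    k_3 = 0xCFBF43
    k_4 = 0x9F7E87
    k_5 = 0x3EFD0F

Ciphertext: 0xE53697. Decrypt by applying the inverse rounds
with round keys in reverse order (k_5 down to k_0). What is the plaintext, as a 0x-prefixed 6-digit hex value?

s_0 = ciphertext = 0xE53697
s_1 = InvRound(s_0, k_5) = 0xA2AD6E
s_2 = InvRound(s_1, k_4) = 0x862281
s_3 = InvRound(s_2, k_3) = 0x6EBF37
s_4 = InvRound(s_3, k_2) = 0xD9BE04
s_5 = InvRound(s_4, k_1) = 0xB97583
s_6 = InvRound(s_5, k_0) = 0xD440CD

0xD440CD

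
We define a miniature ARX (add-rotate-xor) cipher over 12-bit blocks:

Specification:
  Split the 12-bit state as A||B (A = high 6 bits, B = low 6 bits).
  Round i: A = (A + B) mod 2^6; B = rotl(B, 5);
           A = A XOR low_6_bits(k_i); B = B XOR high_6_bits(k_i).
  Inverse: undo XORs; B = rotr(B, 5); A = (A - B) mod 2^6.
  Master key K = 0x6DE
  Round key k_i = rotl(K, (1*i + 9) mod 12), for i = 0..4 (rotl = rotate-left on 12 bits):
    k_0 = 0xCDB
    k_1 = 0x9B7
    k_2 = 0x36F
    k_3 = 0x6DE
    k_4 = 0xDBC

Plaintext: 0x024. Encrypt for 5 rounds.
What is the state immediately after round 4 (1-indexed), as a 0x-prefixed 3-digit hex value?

s_0 = plaintext = 0x024
s_1 = Round(s_0, k_0) = 0xFE1
s_2 = Round(s_1, k_1) = 0x5D6
s_3 = Round(s_2, k_2) = 0x086
s_4 = Round(s_3, k_3) = 0x598
s_5 = Round(s_4, k_4) = 0x4BA

0x598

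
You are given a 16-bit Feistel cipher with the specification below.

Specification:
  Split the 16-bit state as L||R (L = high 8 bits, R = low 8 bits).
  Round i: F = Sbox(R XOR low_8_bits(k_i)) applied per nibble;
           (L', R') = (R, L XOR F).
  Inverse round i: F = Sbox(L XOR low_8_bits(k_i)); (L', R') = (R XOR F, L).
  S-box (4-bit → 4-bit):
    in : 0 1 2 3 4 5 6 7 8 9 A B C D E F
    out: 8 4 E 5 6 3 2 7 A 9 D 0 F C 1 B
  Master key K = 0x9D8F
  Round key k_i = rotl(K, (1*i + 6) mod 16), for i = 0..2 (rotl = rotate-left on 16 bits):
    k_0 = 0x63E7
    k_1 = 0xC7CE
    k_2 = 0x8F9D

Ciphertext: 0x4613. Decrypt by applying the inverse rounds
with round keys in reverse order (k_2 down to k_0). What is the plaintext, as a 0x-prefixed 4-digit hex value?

0xCF0A

s_0 = ciphertext = 0x4613
s_1 = InvRound(s_0, k_2) = 0xD346
s_2 = InvRound(s_1, k_1) = 0x0AD3
s_3 = InvRound(s_2, k_0) = 0xCF0A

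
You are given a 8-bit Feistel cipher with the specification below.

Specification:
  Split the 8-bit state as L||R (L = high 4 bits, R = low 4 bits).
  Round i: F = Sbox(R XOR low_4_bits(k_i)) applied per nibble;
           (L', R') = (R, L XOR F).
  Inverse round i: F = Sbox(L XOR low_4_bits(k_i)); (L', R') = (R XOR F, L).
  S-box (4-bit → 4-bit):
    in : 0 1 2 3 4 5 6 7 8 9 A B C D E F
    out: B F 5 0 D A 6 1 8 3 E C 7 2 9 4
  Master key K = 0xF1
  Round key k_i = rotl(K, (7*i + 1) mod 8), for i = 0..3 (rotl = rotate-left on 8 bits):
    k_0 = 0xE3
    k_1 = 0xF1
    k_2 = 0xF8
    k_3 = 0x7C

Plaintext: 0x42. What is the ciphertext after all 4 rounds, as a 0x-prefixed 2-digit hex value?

s_0 = plaintext = 0x42
s_1 = Round(s_0, k_0) = 0x2B
s_2 = Round(s_1, k_1) = 0xBC
s_3 = Round(s_2, k_2) = 0xC6
s_4 = Round(s_3, k_3) = 0x62

0x62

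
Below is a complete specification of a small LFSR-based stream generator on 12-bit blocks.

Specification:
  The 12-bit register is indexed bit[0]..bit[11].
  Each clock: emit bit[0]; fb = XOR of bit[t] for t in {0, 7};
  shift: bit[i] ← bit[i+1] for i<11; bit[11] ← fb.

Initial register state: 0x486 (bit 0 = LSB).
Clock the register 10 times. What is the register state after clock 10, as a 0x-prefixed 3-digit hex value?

0x5BD

reg_0 = 0x486
clock 1: out=0, reg = 0xA43
clock 2: out=1, reg = 0xD21
clock 3: out=1, reg = 0xE90
clock 4: out=0, reg = 0xF48
clock 5: out=0, reg = 0x7A4
clock 6: out=0, reg = 0xBD2
clock 7: out=0, reg = 0xDE9
clock 8: out=1, reg = 0x6F4
clock 9: out=0, reg = 0xB7A
clock 10: out=0, reg = 0x5BD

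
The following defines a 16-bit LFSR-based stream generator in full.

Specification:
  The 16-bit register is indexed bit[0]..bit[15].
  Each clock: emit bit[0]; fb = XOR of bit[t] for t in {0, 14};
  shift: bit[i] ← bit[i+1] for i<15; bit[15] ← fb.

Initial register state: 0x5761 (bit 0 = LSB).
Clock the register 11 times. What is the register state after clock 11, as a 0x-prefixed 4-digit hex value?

reg_0 = 0x5761
clock 1: out=1, reg = 0x2BB0
clock 2: out=0, reg = 0x15D8
clock 3: out=0, reg = 0x0AEC
clock 4: out=0, reg = 0x0576
clock 5: out=0, reg = 0x02BB
clock 6: out=1, reg = 0x815D
clock 7: out=1, reg = 0xC0AE
clock 8: out=0, reg = 0xE057
clock 9: out=1, reg = 0x702B
clock 10: out=1, reg = 0x3815
clock 11: out=1, reg = 0x9C0A

0x9C0A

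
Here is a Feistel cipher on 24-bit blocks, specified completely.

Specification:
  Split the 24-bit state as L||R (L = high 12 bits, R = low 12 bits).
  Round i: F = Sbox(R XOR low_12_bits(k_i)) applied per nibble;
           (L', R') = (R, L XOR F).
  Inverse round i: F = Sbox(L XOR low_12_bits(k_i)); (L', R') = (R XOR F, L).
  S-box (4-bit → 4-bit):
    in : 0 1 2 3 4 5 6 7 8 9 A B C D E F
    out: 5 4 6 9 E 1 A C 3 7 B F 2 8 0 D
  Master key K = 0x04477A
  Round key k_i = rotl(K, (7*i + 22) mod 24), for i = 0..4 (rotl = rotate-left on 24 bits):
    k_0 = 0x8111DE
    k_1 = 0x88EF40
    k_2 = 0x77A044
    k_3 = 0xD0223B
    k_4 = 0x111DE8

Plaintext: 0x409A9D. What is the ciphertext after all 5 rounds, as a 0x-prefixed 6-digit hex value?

0x8EF41E

s_0 = plaintext = 0x409A9D
s_1 = Round(s_0, k_0) = 0xA9DBE0
s_2 = Round(s_1, k_1) = 0xBE0428
s_3 = Round(s_2, k_2) = 0x428542
s_4 = Round(s_3, k_3) = 0x5428EF
s_5 = Round(s_4, k_4) = 0x8EF41E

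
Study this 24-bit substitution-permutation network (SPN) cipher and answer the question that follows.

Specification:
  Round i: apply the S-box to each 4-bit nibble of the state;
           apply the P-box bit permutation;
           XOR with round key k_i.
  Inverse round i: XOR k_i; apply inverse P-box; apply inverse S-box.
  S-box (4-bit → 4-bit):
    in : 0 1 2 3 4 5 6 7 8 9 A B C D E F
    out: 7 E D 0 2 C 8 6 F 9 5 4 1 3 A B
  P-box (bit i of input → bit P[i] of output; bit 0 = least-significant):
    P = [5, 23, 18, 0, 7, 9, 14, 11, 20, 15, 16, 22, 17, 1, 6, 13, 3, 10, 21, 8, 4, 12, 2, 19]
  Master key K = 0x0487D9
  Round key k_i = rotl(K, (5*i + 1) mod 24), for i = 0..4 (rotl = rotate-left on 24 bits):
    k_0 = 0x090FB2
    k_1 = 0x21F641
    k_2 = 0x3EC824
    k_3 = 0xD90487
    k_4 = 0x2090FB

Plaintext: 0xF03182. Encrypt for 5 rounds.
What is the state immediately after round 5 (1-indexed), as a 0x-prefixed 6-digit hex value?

0x9F5FFA

s_0 = plaintext = 0xF03182
s_1 = Round(s_0, k_0) = 0x64D10B
s_2 = Round(s_1, k_1) = 0x6E30C3
s_3 = Round(s_2, k_2) = 0x274DA4
s_4 = Round(s_3, k_3) = 0x61C011
s_5 = Round(s_4, k_4) = 0x9F5FFA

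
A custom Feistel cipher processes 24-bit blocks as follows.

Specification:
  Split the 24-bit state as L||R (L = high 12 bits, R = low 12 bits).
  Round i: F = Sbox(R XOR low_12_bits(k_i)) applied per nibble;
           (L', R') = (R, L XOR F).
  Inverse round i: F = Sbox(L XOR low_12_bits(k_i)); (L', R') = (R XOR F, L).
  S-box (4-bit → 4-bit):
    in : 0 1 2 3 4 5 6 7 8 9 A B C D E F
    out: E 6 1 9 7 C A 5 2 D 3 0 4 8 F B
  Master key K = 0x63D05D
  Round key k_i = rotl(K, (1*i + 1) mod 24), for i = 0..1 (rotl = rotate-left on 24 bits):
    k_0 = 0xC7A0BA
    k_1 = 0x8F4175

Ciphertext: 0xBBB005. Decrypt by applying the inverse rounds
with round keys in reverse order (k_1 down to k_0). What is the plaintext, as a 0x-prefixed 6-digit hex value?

0x20534A

s_0 = ciphertext = 0xBBB005
s_1 = InvRound(s_0, k_1) = 0x34ABBB
s_2 = InvRound(s_1, k_0) = 0x20534A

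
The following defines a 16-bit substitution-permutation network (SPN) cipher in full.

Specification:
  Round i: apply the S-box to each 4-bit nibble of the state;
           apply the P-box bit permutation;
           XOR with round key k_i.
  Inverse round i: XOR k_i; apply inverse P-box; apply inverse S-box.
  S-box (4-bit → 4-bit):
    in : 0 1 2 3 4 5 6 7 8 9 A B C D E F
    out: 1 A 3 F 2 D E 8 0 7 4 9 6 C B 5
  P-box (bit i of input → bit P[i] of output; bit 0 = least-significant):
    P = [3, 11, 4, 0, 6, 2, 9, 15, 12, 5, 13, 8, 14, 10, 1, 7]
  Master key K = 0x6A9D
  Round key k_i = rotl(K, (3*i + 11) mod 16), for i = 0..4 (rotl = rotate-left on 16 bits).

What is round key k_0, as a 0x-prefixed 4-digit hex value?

K = 0x6A9D
k_0 = rotl(K, (3*0+11) mod 16) = rotl(K, 11) = 0xEB54

0xEB54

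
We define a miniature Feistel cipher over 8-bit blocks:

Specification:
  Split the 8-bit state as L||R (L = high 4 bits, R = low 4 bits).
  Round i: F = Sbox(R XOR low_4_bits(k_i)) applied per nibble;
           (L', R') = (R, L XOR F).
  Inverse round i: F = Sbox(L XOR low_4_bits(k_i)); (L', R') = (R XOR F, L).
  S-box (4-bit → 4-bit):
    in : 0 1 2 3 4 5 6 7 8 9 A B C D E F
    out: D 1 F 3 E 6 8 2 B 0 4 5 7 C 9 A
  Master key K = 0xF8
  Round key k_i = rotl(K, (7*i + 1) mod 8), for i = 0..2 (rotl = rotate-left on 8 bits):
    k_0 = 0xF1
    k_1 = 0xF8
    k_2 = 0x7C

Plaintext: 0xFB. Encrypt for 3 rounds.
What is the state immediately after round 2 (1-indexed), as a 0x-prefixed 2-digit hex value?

0xB8

s_0 = plaintext = 0xFB
s_1 = Round(s_0, k_0) = 0xBB
s_2 = Round(s_1, k_1) = 0xB8
s_3 = Round(s_2, k_2) = 0x85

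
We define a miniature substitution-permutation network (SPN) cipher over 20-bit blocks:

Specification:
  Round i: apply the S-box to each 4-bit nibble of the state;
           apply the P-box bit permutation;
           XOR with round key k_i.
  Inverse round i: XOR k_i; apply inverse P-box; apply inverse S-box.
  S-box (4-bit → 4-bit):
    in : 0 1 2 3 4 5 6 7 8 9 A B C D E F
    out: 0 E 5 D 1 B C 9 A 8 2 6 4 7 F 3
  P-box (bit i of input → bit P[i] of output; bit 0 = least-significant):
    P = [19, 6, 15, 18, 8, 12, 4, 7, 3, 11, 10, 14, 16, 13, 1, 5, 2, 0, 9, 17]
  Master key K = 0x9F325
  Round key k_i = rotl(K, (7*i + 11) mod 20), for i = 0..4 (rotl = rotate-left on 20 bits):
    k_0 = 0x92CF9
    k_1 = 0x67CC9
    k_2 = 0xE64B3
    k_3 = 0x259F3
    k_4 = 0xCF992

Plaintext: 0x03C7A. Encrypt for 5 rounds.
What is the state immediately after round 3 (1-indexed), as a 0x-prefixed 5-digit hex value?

0xC5066

s_0 = plaintext = 0x03C7A
s_1 = Round(s_0, k_0) = 0x8291B
s_2 = Round(s_1, k_1) = 0x5AC1A
s_3 = Round(s_2, k_2) = 0xC5066
s_4 = Round(s_3, k_3) = 0x7FB43
s_5 = Round(s_4, k_4) = 0x35496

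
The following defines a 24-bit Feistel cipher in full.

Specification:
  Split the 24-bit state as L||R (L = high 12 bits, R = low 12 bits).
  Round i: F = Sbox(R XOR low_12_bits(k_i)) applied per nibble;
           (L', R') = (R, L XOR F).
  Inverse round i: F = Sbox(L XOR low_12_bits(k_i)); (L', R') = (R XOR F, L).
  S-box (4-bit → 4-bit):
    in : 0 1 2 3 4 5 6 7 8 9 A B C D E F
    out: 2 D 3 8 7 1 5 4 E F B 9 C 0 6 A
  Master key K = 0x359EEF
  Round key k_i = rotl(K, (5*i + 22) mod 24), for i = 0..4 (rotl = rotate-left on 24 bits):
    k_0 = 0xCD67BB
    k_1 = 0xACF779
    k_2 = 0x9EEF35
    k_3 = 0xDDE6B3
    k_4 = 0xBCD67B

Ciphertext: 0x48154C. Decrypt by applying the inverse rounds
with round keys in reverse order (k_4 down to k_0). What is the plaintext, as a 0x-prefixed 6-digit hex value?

s_0 = ciphertext = 0x48154C
s_1 = InvRound(s_0, k_4) = 0x6E7481
s_2 = InvRound(s_1, k_3) = 0x6966E7
s_3 = InvRound(s_2, k_2) = 0x95F696
s_4 = InvRound(s_3, k_1) = 0x0A395F
s_5 = InvRound(s_4, k_0) = 0xD810A3

0xD810A3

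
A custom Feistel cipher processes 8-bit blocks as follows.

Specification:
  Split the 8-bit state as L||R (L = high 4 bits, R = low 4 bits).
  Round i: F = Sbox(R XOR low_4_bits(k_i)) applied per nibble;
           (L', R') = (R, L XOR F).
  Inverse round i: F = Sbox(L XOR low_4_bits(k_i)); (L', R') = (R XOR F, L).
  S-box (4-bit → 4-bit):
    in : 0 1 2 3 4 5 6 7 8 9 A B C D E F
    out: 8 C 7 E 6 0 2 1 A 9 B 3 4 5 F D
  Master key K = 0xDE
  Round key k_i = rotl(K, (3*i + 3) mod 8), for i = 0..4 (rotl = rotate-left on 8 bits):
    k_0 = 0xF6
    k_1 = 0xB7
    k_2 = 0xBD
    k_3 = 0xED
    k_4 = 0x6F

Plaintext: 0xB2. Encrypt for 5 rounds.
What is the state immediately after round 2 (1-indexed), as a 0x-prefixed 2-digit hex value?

s_0 = plaintext = 0xB2
s_1 = Round(s_0, k_0) = 0x2D
s_2 = Round(s_1, k_1) = 0xD9
s_3 = Round(s_2, k_2) = 0x9B
s_4 = Round(s_3, k_3) = 0xBB
s_5 = Round(s_4, k_4) = 0xBD

0xD9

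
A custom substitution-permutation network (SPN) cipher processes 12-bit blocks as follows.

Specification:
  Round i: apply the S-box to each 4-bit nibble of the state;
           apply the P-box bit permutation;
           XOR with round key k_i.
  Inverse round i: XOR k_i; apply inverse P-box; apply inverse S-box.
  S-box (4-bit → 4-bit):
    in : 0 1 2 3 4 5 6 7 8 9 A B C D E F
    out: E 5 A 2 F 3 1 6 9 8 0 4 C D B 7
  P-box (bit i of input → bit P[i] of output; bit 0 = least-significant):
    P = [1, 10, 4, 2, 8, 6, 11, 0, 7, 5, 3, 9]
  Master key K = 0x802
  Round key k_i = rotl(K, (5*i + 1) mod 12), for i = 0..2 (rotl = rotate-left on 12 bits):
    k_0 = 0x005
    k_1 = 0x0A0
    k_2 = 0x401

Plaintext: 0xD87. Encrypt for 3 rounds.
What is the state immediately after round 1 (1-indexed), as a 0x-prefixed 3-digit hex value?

0x79C

s_0 = plaintext = 0xD87
s_1 = Round(s_0, k_0) = 0x79C
s_2 = Round(s_1, k_1) = 0x09D
s_3 = Round(s_2, k_2) = 0x63E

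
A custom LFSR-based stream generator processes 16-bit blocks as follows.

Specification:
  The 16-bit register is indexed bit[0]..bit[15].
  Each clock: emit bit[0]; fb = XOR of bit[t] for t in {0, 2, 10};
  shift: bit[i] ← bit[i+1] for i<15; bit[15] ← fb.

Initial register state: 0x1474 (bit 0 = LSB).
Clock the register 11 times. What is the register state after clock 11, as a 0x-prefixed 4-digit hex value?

reg_0 = 0x1474
clock 1: out=0, reg = 0x0A3A
clock 2: out=0, reg = 0x051D
clock 3: out=1, reg = 0x828E
clock 4: out=0, reg = 0xC147
clock 5: out=1, reg = 0x60A3
clock 6: out=1, reg = 0xB051
clock 7: out=1, reg = 0xD828
clock 8: out=0, reg = 0x6C14
clock 9: out=0, reg = 0x360A
clock 10: out=0, reg = 0x9B05
clock 11: out=1, reg = 0x4D82

0x4D82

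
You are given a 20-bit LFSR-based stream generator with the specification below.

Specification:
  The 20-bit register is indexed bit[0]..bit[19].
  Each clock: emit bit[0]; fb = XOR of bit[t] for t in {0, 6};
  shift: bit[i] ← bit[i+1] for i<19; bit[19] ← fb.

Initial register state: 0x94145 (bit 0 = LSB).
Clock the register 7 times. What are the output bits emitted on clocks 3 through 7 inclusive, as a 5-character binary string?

reg_0 = 0x94145
clock 1: out=1, reg = 0x4A0A2
clock 2: out=0, reg = 0x25051
clock 3: out=1, reg = 0x12828
clock 4: out=0, reg = 0x09414
clock 5: out=0, reg = 0x04A0A
clock 6: out=0, reg = 0x02505
clock 7: out=1, reg = 0x81282

10001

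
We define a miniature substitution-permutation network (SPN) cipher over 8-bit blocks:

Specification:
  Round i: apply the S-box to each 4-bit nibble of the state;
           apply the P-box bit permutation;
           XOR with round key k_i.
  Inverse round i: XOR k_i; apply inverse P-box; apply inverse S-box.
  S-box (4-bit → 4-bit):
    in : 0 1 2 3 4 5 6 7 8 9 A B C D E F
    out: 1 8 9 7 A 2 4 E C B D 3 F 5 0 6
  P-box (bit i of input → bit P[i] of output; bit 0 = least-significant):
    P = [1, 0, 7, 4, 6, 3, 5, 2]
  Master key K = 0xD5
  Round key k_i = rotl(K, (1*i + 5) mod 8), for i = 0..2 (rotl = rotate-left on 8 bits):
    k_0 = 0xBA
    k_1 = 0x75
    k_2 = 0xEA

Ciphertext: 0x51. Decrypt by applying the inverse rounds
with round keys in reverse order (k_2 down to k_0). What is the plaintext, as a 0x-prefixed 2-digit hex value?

s_0 = ciphertext = 0x51
s_1 = InvRound(s_0, k_2) = 0xFC
s_2 = InvRound(s_1, k_1) = 0x5F
s_3 = InvRound(s_2, k_0) = 0xAF

0xAF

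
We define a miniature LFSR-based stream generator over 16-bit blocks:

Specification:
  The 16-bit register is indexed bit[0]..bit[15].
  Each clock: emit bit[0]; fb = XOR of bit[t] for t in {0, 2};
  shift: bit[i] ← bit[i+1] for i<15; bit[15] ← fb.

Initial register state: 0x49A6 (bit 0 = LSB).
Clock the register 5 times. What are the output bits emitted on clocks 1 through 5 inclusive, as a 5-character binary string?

01100

reg_0 = 0x49A6
clock 1: out=0, reg = 0xA4D3
clock 2: out=1, reg = 0xD269
clock 3: out=1, reg = 0xE934
clock 4: out=0, reg = 0xF49A
clock 5: out=0, reg = 0x7A4D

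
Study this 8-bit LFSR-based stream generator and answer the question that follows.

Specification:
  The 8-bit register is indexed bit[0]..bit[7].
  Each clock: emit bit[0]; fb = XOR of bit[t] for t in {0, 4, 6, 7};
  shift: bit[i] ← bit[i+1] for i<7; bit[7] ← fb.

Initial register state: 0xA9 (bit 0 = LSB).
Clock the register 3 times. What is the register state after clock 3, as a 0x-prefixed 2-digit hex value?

reg_0 = 0xA9
clock 1: out=1, reg = 0x54
clock 2: out=0, reg = 0x2A
clock 3: out=0, reg = 0x15

0x15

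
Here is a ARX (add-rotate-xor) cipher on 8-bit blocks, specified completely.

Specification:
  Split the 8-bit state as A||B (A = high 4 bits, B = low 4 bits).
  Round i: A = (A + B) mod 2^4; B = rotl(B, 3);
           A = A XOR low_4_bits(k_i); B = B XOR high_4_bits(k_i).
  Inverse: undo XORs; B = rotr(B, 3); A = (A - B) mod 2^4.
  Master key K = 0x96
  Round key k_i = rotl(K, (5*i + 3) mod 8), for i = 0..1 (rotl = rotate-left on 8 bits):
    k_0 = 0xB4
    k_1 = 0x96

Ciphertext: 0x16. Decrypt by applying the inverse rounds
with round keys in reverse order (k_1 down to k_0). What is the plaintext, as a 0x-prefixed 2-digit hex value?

s_0 = ciphertext = 0x16
s_1 = InvRound(s_0, k_1) = 0x8F
s_2 = InvRound(s_1, k_0) = 0x48

0x48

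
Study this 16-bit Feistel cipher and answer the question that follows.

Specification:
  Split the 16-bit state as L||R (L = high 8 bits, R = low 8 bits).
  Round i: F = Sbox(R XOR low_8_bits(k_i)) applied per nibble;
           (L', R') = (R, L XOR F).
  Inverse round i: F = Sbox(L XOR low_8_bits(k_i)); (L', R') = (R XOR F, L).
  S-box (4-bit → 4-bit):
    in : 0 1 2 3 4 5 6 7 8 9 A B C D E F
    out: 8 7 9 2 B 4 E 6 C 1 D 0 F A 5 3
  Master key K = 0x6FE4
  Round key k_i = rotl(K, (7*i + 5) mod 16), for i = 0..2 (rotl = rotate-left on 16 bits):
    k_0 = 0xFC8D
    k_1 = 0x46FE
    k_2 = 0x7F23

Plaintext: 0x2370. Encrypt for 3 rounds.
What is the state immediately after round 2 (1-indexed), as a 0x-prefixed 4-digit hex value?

s_0 = plaintext = 0x2370
s_1 = Round(s_0, k_0) = 0x7019
s_2 = Round(s_1, k_1) = 0x1926
s_3 = Round(s_2, k_2) = 0x269D

0x1926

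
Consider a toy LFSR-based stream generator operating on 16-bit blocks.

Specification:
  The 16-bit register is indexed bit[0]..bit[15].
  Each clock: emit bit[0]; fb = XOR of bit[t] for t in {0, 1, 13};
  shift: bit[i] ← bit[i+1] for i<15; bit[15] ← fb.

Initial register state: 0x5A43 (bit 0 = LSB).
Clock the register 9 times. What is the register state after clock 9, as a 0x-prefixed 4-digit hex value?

reg_0 = 0x5A43
clock 1: out=1, reg = 0x2D21
clock 2: out=1, reg = 0x1690
clock 3: out=0, reg = 0x0B48
clock 4: out=0, reg = 0x05A4
clock 5: out=0, reg = 0x02D2
clock 6: out=0, reg = 0x8169
clock 7: out=1, reg = 0xC0B4
clock 8: out=0, reg = 0x605A
clock 9: out=0, reg = 0x302D

0x302D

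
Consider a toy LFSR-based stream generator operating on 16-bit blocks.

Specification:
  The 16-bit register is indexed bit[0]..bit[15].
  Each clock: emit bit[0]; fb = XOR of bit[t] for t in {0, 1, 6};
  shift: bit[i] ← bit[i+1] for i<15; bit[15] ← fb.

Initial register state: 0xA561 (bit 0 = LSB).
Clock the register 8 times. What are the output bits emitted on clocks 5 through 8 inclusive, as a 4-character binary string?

reg_0 = 0xA561
clock 1: out=1, reg = 0x52B0
clock 2: out=0, reg = 0x2958
clock 3: out=0, reg = 0x94AC
clock 4: out=0, reg = 0x4A56
clock 5: out=0, reg = 0x252B
clock 6: out=1, reg = 0x1295
clock 7: out=1, reg = 0x894A
clock 8: out=0, reg = 0x44A5

0110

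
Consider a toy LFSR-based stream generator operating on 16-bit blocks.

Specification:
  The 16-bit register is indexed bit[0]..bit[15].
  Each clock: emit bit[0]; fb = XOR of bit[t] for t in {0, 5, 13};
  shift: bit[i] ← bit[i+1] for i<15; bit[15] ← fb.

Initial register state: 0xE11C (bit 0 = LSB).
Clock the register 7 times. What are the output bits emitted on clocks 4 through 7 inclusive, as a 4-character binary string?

1100

reg_0 = 0xE11C
clock 1: out=0, reg = 0xF08E
clock 2: out=0, reg = 0xF847
clock 3: out=1, reg = 0x7C23
clock 4: out=1, reg = 0xBE11
clock 5: out=1, reg = 0x5F08
clock 6: out=0, reg = 0x2F84
clock 7: out=0, reg = 0x97C2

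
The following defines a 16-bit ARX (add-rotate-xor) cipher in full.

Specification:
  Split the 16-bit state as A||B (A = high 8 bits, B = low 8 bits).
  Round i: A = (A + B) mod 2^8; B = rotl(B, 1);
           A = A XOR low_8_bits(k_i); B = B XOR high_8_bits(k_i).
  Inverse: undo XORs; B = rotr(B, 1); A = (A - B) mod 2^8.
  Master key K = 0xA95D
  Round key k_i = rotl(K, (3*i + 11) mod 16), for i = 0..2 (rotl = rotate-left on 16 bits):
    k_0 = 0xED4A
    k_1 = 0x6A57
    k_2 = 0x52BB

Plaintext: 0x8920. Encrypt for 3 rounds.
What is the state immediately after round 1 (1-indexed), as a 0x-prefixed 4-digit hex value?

0xE3AD

s_0 = plaintext = 0x8920
s_1 = Round(s_0, k_0) = 0xE3AD
s_2 = Round(s_1, k_1) = 0xC731
s_3 = Round(s_2, k_2) = 0x4330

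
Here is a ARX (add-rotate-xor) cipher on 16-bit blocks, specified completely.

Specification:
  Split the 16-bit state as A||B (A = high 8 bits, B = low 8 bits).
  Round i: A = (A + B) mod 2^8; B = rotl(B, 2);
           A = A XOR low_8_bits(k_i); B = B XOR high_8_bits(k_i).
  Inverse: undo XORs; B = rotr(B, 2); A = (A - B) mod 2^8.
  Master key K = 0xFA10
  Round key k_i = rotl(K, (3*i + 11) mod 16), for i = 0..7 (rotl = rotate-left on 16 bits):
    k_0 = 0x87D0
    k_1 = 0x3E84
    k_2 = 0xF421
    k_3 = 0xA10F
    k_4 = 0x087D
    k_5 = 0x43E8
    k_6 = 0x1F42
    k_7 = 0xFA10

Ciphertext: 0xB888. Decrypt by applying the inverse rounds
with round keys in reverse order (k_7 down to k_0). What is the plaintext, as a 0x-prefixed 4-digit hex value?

s_0 = ciphertext = 0xB888
s_1 = InvRound(s_0, k_7) = 0x0C9C
s_2 = InvRound(s_1, k_6) = 0x6EE0
s_3 = InvRound(s_2, k_5) = 0x9EE8
s_4 = InvRound(s_3, k_4) = 0xAB38
s_5 = InvRound(s_4, k_3) = 0x3E66
s_6 = InvRound(s_5, k_2) = 0x7BA4
s_7 = InvRound(s_6, k_1) = 0x59A6
s_8 = InvRound(s_7, k_0) = 0x4148

0x4148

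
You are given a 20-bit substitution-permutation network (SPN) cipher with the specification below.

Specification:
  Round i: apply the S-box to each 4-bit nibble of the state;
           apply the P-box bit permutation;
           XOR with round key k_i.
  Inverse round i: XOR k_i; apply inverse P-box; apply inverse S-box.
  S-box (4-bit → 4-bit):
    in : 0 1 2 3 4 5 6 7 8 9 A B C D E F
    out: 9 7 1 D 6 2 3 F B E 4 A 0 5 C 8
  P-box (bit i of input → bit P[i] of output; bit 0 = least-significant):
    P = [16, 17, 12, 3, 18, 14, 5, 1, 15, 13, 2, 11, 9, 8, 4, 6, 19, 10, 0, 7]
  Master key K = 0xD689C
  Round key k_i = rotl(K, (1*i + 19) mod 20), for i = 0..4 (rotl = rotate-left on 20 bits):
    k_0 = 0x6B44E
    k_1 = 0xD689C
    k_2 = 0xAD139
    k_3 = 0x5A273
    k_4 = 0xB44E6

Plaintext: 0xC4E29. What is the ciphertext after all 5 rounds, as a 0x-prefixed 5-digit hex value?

s_0 = plaintext = 0xC4E29
s_1 = Round(s_0, k_0) = 0x0AD52
s_2 = Round(s_1, k_1) = 0x4A808
s_3 = Round(s_2, k_2) = 0xD7D22
s_4 = Round(s_3, k_3) = 0x82126
s_5 = Round(s_4, k_4) = 0x4E262

0x4E262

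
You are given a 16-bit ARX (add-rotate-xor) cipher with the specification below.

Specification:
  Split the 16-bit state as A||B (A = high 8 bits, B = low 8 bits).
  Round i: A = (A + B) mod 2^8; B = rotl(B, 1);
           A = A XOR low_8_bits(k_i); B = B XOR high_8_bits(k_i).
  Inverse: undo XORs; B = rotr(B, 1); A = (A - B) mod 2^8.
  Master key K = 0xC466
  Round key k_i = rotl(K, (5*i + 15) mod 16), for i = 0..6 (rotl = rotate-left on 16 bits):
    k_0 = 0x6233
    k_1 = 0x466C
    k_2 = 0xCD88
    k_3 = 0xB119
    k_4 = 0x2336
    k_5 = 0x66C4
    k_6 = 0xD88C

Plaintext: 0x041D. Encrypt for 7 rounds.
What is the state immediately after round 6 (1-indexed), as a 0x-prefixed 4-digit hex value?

s_0 = plaintext = 0x041D
s_1 = Round(s_0, k_0) = 0x1258
s_2 = Round(s_1, k_1) = 0x06F6
s_3 = Round(s_2, k_2) = 0x7420
s_4 = Round(s_3, k_3) = 0x8DF1
s_5 = Round(s_4, k_4) = 0x48C0
s_6 = Round(s_5, k_5) = 0xCCE7
s_7 = Round(s_6, k_6) = 0x3F17

0xCCE7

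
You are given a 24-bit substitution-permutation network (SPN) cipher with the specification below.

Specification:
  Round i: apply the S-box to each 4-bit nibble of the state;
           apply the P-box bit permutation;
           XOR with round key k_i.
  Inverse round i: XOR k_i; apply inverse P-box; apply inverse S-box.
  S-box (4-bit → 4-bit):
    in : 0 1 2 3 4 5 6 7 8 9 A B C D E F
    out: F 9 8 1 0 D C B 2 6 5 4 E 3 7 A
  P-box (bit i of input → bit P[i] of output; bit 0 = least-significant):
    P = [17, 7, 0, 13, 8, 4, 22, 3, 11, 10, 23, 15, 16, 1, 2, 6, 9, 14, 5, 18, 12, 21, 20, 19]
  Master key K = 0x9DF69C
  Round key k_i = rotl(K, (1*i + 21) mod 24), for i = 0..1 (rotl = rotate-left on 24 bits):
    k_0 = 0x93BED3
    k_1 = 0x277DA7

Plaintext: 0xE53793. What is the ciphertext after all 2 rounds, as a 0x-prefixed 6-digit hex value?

s_0 = plaintext = 0xE53793
s_1 = Round(s_0, k_0) = 0xE420E3
s_2 = Round(s_1, k_1) = 0xD5E0F7

0xD5E0F7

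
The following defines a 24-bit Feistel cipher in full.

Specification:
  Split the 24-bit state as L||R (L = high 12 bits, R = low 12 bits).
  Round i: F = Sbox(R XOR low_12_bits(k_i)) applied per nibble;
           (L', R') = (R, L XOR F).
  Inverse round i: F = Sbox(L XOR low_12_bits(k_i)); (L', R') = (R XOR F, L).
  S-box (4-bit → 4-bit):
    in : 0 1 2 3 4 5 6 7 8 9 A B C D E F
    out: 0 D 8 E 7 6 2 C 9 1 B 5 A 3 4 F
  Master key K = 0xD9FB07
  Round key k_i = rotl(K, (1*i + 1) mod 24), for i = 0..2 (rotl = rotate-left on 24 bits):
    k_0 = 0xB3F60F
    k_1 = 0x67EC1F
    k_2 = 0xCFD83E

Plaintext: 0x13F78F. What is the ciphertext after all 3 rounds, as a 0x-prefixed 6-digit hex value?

s_0 = plaintext = 0x13F78F
s_1 = Round(s_0, k_0) = 0x78FCAF
s_2 = Round(s_1, k_1) = 0xCAF7DF
s_3 = Round(s_2, k_2) = 0x7DF3E2

0x7DF3E2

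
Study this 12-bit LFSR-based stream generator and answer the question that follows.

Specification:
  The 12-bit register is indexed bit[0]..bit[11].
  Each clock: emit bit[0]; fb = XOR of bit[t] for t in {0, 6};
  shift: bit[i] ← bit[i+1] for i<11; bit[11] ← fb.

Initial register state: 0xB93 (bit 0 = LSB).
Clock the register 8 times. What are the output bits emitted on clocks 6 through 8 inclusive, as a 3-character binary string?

001

reg_0 = 0xB93
clock 1: out=1, reg = 0xDC9
clock 2: out=1, reg = 0x6E4
clock 3: out=0, reg = 0xB72
clock 4: out=0, reg = 0xDB9
clock 5: out=1, reg = 0xEDC
clock 6: out=0, reg = 0xF6E
clock 7: out=0, reg = 0xFB7
clock 8: out=1, reg = 0xFDB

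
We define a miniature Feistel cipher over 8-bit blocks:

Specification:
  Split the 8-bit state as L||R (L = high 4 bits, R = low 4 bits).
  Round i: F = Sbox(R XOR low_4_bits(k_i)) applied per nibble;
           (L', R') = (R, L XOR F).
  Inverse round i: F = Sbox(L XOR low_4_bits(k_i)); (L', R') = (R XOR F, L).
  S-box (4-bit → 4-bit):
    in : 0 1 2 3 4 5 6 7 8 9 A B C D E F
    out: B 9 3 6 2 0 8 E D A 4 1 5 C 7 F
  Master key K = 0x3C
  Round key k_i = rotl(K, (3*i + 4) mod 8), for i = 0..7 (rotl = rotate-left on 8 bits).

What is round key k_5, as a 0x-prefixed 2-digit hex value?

K = 0x3C
k_0 = rotl(K, (3*0+4) mod 8) = rotl(K, 4) = 0xC3
k_1 = rotl(K, (3*1+4) mod 8) = rotl(K, 7) = 0x1E
k_2 = rotl(K, (3*2+4) mod 8) = rotl(K, 2) = 0xF0
k_3 = rotl(K, (3*3+4) mod 8) = rotl(K, 5) = 0x87
k_4 = rotl(K, (3*4+4) mod 8) = rotl(K, 0) = 0x3C
k_5 = rotl(K, (3*5+4) mod 8) = rotl(K, 3) = 0xE1

0xE1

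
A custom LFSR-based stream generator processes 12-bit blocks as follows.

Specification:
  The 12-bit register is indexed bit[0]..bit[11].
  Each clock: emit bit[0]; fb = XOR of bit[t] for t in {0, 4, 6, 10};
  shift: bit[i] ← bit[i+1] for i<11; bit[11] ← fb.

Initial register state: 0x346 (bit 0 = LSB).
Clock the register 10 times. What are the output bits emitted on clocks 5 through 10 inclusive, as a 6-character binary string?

reg_0 = 0x346
clock 1: out=0, reg = 0x9A3
clock 2: out=1, reg = 0xCD1
clock 3: out=1, reg = 0x668
clock 4: out=0, reg = 0x334
clock 5: out=0, reg = 0x99A
clock 6: out=0, reg = 0xCCD
clock 7: out=1, reg = 0xE66
clock 8: out=0, reg = 0x733
clock 9: out=1, reg = 0xB99
clock 10: out=1, reg = 0x5CC

001011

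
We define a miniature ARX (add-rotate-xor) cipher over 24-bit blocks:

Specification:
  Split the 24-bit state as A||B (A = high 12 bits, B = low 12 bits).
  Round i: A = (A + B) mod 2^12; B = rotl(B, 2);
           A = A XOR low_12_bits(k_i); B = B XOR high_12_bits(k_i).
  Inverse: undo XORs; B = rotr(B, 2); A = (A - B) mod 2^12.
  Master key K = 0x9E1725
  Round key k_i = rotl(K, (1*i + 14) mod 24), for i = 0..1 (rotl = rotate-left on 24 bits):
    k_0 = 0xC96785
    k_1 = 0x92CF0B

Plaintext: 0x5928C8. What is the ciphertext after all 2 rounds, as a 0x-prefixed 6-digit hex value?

0x6987FF

s_0 = plaintext = 0x5928C8
s_1 = Round(s_0, k_0) = 0x9DFFB4
s_2 = Round(s_1, k_1) = 0x6987FF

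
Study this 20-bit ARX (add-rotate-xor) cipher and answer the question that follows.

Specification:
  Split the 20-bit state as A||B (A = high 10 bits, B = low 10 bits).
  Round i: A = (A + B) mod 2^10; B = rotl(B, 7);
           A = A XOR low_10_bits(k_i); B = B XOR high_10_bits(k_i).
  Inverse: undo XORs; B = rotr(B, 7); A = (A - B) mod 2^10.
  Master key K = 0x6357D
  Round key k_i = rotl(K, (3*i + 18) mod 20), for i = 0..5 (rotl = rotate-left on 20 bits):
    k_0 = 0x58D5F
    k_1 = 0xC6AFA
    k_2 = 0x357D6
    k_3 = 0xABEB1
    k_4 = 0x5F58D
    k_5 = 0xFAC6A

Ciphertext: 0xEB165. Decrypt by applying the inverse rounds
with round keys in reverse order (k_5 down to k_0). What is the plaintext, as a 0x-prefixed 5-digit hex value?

s_0 = ciphertext = 0xEB165
s_1 = InvRound(s_0, k_5) = 0xD4475
s_2 = InvRound(s_1, k_4) = 0xA6842
s_3 = InvRound(s_2, k_3) = 0x2FB6D
s_4 = InvRound(s_3, k_2) = 0x685C7
s_5 = InvRound(s_4, k_1) = 0x1BAED
s_6 = InvRound(s_5, k_0) = 0x2E877

0x2E877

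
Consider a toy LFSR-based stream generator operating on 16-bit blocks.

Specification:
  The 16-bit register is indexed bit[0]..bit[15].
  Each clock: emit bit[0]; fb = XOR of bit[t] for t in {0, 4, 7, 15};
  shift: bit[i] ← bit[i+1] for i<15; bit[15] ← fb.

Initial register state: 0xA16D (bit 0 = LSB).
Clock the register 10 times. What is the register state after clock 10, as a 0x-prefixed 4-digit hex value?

0x7A28

reg_0 = 0xA16D
clock 1: out=1, reg = 0x50B6
clock 2: out=0, reg = 0x285B
clock 3: out=1, reg = 0x142D
clock 4: out=1, reg = 0x8A16
clock 5: out=0, reg = 0x450B
clock 6: out=1, reg = 0xA285
clock 7: out=1, reg = 0xD142
clock 8: out=0, reg = 0xE8A1
clock 9: out=1, reg = 0xF450
clock 10: out=0, reg = 0x7A28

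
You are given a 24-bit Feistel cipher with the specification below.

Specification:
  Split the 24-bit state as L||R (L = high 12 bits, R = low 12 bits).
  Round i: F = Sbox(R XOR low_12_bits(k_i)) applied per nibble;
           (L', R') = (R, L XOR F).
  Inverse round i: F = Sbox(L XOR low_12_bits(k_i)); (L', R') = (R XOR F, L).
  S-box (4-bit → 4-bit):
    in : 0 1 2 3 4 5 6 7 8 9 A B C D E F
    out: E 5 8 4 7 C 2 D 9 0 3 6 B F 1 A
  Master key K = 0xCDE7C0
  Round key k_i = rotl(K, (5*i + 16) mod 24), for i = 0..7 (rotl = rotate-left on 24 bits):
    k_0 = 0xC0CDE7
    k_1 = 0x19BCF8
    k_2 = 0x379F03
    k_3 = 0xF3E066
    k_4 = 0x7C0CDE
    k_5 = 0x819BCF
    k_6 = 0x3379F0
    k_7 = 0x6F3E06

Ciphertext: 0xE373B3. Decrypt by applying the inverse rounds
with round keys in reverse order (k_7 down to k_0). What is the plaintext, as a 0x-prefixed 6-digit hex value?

0x9ED7A0

s_0 = ciphertext = 0xE373B3
s_1 = InvRound(s_0, k_7) = 0xDF6E37
s_2 = InvRound(s_1, k_6) = 0x9D5DF6
s_3 = InvRound(s_2, k_5) = 0x5A59D5
s_4 = InvRound(s_3, k_4) = 0x9035A5
s_5 = InvRound(s_4, k_3) = 0x589903
s_6 = InvRound(s_5, k_2) = 0xA90589
s_7 = InvRound(s_6, k_1) = 0x7A0A90
s_8 = InvRound(s_7, k_0) = 0x9ED7A0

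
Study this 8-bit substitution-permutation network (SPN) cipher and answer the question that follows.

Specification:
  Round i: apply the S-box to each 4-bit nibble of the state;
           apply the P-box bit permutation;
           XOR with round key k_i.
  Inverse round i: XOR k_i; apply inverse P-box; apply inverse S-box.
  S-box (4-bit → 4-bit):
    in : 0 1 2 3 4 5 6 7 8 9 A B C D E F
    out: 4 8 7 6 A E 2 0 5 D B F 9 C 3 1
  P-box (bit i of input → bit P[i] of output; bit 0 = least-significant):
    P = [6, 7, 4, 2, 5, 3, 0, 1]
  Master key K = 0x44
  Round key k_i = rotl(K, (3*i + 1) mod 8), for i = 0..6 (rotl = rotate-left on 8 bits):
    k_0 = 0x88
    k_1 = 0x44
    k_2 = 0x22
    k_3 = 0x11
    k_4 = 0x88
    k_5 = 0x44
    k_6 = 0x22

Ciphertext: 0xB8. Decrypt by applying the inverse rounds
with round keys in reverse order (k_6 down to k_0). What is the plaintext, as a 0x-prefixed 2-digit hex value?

s_0 = ciphertext = 0xB8
s_1 = InvRound(s_0, k_6) = 0x43
s_2 = InvRound(s_1, k_5) = 0xD1
s_3 = InvRound(s_2, k_4) = 0x38
s_4 = InvRound(s_3, k_3) = 0x27
s_5 = InvRound(s_4, k_2) = 0x01
s_6 = InvRound(s_5, k_1) = 0x0C
s_7 = InvRound(s_6, k_0) = 0x74

0x74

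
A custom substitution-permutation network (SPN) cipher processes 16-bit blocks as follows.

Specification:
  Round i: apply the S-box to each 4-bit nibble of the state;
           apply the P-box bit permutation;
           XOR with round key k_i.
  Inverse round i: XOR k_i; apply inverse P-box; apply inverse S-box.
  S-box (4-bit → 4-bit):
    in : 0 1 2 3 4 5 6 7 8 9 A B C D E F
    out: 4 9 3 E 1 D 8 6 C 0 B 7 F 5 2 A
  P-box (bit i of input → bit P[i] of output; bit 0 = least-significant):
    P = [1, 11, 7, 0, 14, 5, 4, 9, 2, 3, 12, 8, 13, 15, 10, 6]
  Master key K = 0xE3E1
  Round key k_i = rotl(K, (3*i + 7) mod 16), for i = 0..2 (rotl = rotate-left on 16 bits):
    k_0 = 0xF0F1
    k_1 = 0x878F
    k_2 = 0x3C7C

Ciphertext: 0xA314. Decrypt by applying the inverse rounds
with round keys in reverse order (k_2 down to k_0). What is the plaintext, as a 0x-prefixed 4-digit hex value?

0x4D95

s_0 = ciphertext = 0xA314
s_1 = InvRound(s_0, k_2) = 0x33FE
s_2 = InvRound(s_1, k_1) = 0xC076
s_3 = InvRound(s_2, k_0) = 0x4D95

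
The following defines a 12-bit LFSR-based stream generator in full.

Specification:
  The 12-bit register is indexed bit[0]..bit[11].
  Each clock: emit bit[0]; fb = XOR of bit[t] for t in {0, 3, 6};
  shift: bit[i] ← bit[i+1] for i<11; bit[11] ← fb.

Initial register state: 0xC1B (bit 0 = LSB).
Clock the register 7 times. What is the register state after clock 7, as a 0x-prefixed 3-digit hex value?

0x518

reg_0 = 0xC1B
clock 1: out=1, reg = 0x60D
clock 2: out=1, reg = 0x306
clock 3: out=0, reg = 0x183
clock 4: out=1, reg = 0x8C1
clock 5: out=1, reg = 0x460
clock 6: out=0, reg = 0xA30
clock 7: out=0, reg = 0x518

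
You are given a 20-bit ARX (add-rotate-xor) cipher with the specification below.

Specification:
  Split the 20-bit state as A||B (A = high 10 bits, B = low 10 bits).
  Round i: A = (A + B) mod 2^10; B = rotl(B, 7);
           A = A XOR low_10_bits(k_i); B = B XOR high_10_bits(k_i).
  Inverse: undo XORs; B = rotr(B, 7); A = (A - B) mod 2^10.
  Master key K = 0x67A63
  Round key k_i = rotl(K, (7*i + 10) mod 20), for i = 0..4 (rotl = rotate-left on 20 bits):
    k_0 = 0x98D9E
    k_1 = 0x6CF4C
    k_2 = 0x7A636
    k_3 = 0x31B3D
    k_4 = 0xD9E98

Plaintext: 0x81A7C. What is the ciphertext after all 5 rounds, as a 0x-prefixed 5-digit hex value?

s_0 = plaintext = 0x81A7C
s_1 = Round(s_0, k_0) = 0x4702C
s_2 = Round(s_1, k_1) = 0x813B6
s_3 = Round(s_2, k_2) = 0xE329F
s_4 = Round(s_3, k_3) = 0x45B15
s_5 = Round(s_4, k_4) = 0xACD85

0xACD85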